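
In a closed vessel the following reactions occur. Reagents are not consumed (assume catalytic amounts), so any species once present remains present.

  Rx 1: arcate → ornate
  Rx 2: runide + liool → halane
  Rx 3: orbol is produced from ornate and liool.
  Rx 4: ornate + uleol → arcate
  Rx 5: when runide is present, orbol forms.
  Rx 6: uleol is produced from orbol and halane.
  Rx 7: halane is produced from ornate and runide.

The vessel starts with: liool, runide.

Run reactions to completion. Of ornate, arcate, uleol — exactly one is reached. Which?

uleol

runide and liool present → halane forms (Rx 2).
runide present → orbol forms (Rx 5).
orbol and halane present → uleol forms (Rx 6).
ornate would need arcate (Rx 1), but arcate never forms. arcate would need ornate and uleol (Rx 4), but ornate never forms.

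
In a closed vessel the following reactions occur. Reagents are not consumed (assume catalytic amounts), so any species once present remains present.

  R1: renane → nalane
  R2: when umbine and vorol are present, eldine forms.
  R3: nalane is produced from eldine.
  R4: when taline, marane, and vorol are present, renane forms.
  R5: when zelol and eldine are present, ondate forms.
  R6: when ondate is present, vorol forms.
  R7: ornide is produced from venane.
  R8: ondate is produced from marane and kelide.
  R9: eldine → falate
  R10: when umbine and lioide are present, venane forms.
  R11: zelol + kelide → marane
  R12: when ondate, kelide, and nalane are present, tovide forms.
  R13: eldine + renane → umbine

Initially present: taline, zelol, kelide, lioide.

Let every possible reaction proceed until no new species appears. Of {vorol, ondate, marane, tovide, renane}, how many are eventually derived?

5

zelol and kelide present → marane forms (R11).
marane and kelide present → ondate forms (R8).
ondate present → vorol forms (R6).
taline, marane, and vorol present → renane forms (R4).
renane present → nalane forms (R1).
ondate, kelide, and nalane present → tovide forms (R12).
vorol: reached.
ondate: reached.
marane: reached.
tovide: reached.
renane: reached.
All 5 are reached.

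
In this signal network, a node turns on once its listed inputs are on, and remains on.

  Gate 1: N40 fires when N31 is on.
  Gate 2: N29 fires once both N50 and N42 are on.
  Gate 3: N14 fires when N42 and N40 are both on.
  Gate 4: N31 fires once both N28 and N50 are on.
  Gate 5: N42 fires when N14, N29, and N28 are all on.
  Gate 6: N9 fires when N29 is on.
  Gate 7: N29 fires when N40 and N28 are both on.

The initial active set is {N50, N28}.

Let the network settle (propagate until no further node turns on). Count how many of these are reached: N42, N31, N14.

N28 and N50 are on, so N31 fires (Gate 4).
N42 would need N14, N29, and N28 (Gate 5), but N14 never turns on.
N31: reached.
N14 would need N42 and N40 (Gate 3), but N42 never turns on.
Reached: N31 — 1 of the 3.

1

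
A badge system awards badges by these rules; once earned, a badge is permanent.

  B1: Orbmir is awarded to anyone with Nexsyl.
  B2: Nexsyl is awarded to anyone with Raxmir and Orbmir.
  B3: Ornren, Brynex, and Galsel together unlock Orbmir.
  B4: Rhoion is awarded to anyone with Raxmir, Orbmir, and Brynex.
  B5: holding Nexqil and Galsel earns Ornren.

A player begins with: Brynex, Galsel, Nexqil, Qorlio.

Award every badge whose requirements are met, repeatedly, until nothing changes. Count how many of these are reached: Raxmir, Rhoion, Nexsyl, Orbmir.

With Nexqil and Galsel, Ornren is earned (B5).
With Ornren, Brynex, and Galsel, Orbmir is earned (B3).
No rule produces Raxmir, and it is not given.
Rhoion would need Raxmir, Orbmir, and Brynex (B4), but Raxmir is never earned.
Nexsyl would need Raxmir and Orbmir (B2), but Raxmir is never earned.
Orbmir: reached.
Reached: Orbmir — 1 of the 4.

1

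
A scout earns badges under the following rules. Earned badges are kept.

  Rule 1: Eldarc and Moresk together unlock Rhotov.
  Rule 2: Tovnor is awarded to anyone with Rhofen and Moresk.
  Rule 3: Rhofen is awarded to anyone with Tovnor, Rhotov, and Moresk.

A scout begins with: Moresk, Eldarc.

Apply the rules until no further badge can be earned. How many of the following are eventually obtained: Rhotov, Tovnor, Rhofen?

With Eldarc and Moresk, Rhotov is earned (Rule 1).
Rhotov: reached.
Tovnor would need Rhofen and Moresk (Rule 2), but Rhofen is never earned.
Rhofen would need Tovnor, Rhotov, and Moresk (Rule 3), but Tovnor is never earned.
Reached: Rhotov — 1 of the 3.

1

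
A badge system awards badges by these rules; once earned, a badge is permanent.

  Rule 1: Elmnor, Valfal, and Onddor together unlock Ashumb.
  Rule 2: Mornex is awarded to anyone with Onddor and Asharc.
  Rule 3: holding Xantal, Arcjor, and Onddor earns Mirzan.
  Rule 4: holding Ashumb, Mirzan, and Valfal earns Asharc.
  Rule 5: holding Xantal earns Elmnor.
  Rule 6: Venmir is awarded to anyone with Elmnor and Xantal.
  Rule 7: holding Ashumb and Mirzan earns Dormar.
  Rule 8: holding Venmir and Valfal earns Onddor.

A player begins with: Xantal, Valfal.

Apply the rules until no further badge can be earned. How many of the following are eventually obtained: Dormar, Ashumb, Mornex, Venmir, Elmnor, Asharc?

With Xantal, Elmnor is earned (Rule 5).
With Elmnor and Xantal, Venmir is earned (Rule 6).
With Venmir and Valfal, Onddor is earned (Rule 8).
With Elmnor, Valfal, and Onddor, Ashumb is earned (Rule 1).
Dormar would need Ashumb and Mirzan (Rule 7), but Mirzan is never earned.
Ashumb: reached.
Mornex would need Onddor and Asharc (Rule 2), but Asharc is never earned.
Venmir: reached.
Elmnor: reached.
Asharc would need Ashumb, Mirzan, and Valfal (Rule 4), but Mirzan is never earned.
Reached: Ashumb, Venmir, and Elmnor — 3 of the 6.

3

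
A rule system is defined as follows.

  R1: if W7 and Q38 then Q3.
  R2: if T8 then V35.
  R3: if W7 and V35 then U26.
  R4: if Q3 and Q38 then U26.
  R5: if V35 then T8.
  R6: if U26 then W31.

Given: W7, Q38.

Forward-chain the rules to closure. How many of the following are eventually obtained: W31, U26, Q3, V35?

3

W7 and Q38 hold, so Q3 follows (R1).
Q3 and Q38 hold, so U26 follows (R4).
From U26, R6 gives W31.
W31: reached.
U26: reached.
Q3: reached.
V35 would need T8 (R2), but T8 is never established.
Reached: W31, U26, and Q3 — 3 of the 4.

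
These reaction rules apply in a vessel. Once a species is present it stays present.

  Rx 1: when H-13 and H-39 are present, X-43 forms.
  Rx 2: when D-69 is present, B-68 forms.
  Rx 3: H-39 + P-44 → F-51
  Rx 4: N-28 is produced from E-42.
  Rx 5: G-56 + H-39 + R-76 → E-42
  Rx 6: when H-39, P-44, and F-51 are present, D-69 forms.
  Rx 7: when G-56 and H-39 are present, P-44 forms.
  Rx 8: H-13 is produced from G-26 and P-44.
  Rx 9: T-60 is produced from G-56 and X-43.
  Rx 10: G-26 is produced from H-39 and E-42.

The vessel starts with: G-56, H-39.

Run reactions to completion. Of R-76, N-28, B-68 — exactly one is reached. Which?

B-68

G-56 and H-39 present → P-44 forms (Rx 7).
H-39 and P-44 present → F-51 forms (Rx 3).
H-39, P-44, and F-51 present → D-69 forms (Rx 6).
D-69 present → B-68 forms (Rx 2).
No rule produces R-76, and it is not given. N-28 would need E-42 (Rx 4), but E-42 never forms.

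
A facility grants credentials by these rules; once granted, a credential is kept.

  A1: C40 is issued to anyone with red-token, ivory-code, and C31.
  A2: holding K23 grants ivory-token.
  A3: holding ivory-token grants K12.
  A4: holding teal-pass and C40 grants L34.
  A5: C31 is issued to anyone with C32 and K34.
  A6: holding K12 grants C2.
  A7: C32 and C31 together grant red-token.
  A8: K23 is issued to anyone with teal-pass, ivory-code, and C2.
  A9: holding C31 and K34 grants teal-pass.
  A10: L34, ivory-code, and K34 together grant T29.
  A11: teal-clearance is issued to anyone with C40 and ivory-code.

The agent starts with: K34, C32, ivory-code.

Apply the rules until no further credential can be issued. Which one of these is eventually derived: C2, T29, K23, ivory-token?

Holding C32 and K34 grants C31 (A5).
Holding C31 and K34 grants teal-pass (A9).
Holding C32 and C31 grants red-token (A7).
Holding red-token, ivory-code, and C31 grants C40 (A1).
Holding teal-pass and C40 grants L34 (A4).
Holding L34, ivory-code, and K34 grants T29 (A10).
ivory-token would need K23 (A2), but K23 is never granted. C2 would need K12 (A6), but K12 is never granted. K23 would need teal-pass, ivory-code, and C2 (A8), but C2 is never granted.

T29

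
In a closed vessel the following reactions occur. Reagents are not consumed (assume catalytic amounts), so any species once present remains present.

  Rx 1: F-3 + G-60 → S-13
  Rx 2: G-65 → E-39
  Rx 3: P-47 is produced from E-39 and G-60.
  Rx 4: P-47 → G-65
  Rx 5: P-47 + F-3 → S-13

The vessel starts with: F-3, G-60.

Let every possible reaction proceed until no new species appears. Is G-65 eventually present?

G-65 would need P-47 (Rx 4), but P-47 never forms.

No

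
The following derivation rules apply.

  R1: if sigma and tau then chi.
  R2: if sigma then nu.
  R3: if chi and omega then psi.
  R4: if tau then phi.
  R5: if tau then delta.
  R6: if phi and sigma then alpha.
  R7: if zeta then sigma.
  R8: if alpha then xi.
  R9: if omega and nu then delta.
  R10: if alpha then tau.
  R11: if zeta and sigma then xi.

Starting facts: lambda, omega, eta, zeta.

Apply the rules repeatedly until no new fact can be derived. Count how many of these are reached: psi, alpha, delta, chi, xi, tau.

2

zeta holds, so sigma follows (R7).
sigma holds, so nu follows (R2).
zeta and sigma hold, so xi follows (R11).
omega and nu hold, so delta follows (R9).
psi would need chi and omega (R3), but chi is never established.
alpha would need phi and sigma (R6), but phi is never established.
delta: reached.
chi would need sigma and tau (R1), but tau is never established.
xi: reached.
tau would need alpha (R10), but alpha is never established.
Reached: delta and xi — 2 of the 6.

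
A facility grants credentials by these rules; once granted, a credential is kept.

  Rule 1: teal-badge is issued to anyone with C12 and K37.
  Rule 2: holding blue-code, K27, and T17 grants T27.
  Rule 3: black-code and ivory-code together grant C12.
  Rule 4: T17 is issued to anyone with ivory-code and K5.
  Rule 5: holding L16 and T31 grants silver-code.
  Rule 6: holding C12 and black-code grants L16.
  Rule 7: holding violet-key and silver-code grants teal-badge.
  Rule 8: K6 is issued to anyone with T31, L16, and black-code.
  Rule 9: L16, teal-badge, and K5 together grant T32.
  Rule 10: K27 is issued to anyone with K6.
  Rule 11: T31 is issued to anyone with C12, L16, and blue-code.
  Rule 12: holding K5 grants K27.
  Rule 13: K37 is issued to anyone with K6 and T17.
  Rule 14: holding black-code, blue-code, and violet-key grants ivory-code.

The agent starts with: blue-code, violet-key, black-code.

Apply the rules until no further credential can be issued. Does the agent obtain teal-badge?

Yes

Holding black-code, blue-code, and violet-key grants ivory-code (Rule 14).
Holding black-code and ivory-code grants C12 (Rule 3).
Holding C12 and black-code grants L16 (Rule 6).
Holding C12, L16, and blue-code grants T31 (Rule 11).
Holding L16 and T31 grants silver-code (Rule 5).
Holding violet-key and silver-code grants teal-badge (Rule 7).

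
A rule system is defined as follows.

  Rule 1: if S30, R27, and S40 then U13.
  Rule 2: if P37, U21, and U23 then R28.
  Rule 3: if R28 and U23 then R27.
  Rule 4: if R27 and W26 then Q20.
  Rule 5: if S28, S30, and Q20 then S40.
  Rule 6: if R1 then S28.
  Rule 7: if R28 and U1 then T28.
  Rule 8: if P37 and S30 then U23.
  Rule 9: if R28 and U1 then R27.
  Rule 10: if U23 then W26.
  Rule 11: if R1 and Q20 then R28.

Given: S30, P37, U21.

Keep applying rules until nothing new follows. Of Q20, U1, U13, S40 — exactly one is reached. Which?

Q20

From P37 and S30, Rule 8 gives U23.
P37, U21, and U23 hold, so R28 follows (Rule 2).
From U23, Rule 10 gives W26.
R28 and U23 hold, so R27 follows (Rule 3).
From R27 and W26, Rule 4 gives Q20.
No rule produces U1, and it is not given. S40 would need S28, S30, and Q20 (Rule 5), but S28 is never established. U13 would need S30, R27, and S40 (Rule 1), but S40 is never established.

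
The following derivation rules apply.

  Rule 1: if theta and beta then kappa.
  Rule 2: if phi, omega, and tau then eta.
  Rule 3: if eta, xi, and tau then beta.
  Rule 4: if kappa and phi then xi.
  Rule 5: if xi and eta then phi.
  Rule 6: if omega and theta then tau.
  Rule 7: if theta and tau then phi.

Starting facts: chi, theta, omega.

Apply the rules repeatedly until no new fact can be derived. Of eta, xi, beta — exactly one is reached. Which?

omega and theta hold, so tau follows (Rule 6).
theta and tau hold, so phi follows (Rule 7).
From phi, omega, and tau, Rule 2 gives eta.
beta would need eta, xi, and tau (Rule 3), but xi is never established. xi would need kappa and phi (Rule 4), but kappa is never established.

eta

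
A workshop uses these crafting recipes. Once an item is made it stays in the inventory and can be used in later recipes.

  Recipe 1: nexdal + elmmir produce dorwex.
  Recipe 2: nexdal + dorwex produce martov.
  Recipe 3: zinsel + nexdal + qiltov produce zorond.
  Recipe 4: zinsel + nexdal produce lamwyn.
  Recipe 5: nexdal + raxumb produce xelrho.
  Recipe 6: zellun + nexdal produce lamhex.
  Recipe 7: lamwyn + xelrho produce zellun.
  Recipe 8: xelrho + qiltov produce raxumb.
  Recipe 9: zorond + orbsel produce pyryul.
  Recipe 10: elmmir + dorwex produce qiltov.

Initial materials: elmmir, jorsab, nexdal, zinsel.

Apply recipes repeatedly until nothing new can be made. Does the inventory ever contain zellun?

No

zellun would need lamwyn and xelrho (Recipe 7), but xelrho is never obtained.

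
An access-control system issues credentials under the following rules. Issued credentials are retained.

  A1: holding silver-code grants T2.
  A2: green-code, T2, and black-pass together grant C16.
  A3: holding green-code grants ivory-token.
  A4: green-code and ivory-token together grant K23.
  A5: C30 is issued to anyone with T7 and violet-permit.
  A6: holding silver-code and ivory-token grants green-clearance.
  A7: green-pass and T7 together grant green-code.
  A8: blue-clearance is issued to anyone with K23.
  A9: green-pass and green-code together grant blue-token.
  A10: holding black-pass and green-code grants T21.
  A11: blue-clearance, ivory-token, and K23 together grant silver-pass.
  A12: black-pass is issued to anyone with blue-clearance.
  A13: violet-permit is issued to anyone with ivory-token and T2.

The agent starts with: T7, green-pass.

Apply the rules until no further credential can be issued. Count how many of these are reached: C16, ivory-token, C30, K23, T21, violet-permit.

3

Holding green-pass and T7 grants green-code (A7).
Holding green-code grants ivory-token (A3).
Holding green-code and ivory-token grants K23 (A4).
Holding K23 grants blue-clearance (A8).
Holding blue-clearance grants black-pass (A12).
Holding black-pass and green-code grants T21 (A10).
C16 would need green-code, T2, and black-pass (A2), but T2 is never granted.
ivory-token: reached.
C30 would need T7 and violet-permit (A5), but violet-permit is never granted.
K23: reached.
T21: reached.
violet-permit would need ivory-token and T2 (A13), but T2 is never granted.
Reached: ivory-token, K23, and T21 — 3 of the 6.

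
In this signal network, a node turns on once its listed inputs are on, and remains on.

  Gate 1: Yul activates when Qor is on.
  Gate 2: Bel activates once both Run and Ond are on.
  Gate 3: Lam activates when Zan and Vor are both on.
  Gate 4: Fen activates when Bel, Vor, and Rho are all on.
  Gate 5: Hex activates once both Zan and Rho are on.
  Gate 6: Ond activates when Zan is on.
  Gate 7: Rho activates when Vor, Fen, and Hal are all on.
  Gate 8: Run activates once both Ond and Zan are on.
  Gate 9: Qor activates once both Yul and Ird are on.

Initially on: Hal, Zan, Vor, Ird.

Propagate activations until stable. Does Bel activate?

Yes

Gate 6: Zan on → Ond on.
Ond and Zan are on, so Run activates (Gate 8).
Run and Ond are on, so Bel activates (Gate 2).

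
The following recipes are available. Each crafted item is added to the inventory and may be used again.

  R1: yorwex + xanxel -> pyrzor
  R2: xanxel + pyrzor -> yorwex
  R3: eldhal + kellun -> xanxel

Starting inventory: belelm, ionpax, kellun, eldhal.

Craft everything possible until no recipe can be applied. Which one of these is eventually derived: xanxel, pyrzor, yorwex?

Using R3, eldhal and kellun make xanxel.
yorwex would need xanxel and pyrzor (R2), but pyrzor is never obtained. pyrzor would need yorwex and xanxel (R1), but yorwex is never obtained.

xanxel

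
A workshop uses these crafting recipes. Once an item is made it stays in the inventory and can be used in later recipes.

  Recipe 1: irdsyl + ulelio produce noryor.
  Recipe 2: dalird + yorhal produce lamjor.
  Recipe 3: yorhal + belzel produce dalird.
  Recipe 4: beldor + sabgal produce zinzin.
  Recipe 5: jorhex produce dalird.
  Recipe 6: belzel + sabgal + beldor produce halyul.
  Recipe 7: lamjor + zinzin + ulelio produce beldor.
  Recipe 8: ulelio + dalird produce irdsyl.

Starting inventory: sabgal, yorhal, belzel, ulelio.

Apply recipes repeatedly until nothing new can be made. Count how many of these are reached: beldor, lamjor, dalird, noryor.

Using Recipe 3, yorhal and belzel make dalird.
Using Recipe 2, dalird and yorhal make lamjor.
ulelio + dalird → irdsyl (Recipe 8).
Using Recipe 1, irdsyl and ulelio make noryor.
beldor would need lamjor, zinzin, and ulelio (Recipe 7), but zinzin is never obtained.
lamjor: reached.
dalird: reached.
noryor: reached.
Reached: lamjor, dalird, and noryor — 3 of the 4.

3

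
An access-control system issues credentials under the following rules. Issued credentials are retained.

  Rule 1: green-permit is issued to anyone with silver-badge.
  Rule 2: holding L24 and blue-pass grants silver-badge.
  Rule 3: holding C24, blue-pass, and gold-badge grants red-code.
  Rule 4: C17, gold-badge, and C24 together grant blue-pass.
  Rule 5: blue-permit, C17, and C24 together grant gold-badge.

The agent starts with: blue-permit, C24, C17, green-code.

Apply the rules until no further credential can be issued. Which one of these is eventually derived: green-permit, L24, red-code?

red-code

Holding blue-permit, C17, and C24 grants gold-badge (Rule 5).
Holding C17, gold-badge, and C24 grants blue-pass (Rule 4).
Holding C24, blue-pass, and gold-badge grants red-code (Rule 3).
green-permit would need silver-badge (Rule 1), but silver-badge is never granted. No rule produces L24, and it is not given.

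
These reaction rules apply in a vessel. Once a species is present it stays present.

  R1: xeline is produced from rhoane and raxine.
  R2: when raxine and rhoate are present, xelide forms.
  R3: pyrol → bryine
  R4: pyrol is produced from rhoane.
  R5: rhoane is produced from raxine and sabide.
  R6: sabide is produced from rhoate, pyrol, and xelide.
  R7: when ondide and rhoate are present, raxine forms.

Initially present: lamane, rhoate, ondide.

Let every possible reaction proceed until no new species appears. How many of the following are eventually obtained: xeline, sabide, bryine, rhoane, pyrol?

0

xeline would need rhoane and raxine (R1), but rhoane never forms.
sabide would need rhoate, pyrol, and xelide (R6), but pyrol never forms.
bryine would need pyrol (R3), but pyrol never forms.
rhoane would need raxine and sabide (R5), but sabide never forms.
pyrol would need rhoane (R4), but rhoane never forms.
None of the 5 are reached.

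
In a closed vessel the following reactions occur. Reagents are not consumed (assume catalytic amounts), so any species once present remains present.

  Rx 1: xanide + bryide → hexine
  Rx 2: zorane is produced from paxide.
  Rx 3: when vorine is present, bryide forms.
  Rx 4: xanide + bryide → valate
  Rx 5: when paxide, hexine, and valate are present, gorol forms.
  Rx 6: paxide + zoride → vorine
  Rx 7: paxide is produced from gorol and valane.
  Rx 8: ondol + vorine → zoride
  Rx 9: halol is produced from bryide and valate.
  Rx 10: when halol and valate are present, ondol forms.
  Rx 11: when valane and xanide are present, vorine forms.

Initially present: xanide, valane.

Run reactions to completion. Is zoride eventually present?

valane and xanide present → vorine forms (Rx 11).
vorine present → bryide forms (Rx 3).
xanide and bryide present → valate forms (Rx 4).
bryide and valate present → halol forms (Rx 9).
halol and valate present → ondol forms (Rx 10).
ondol and vorine present → zoride forms (Rx 8).

Yes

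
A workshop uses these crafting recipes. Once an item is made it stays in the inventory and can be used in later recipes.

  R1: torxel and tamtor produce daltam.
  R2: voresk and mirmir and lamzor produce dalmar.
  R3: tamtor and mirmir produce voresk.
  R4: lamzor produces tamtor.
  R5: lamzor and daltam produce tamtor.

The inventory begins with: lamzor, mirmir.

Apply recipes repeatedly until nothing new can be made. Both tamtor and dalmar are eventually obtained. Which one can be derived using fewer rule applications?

tamtor

tamtor: Using R4, lamzor makes tamtor. [1 rule application]
dalmar: lamzor → tamtor (R4). Using R3, tamtor and mirmir make voresk. Using R2, voresk, mirmir, and lamzor make dalmar. [3 rule applications]
tamtor needs fewer.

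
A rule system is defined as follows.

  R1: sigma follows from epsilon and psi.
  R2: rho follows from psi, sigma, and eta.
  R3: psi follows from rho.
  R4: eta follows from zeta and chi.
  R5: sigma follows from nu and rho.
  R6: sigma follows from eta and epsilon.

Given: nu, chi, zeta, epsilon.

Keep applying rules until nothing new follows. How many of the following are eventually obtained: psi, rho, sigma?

From zeta and chi, R4 gives eta.
eta and epsilon hold, so sigma follows (R6).
psi would need rho (R3), but rho is never established.
rho would need psi, sigma, and eta (R2), but psi is never established.
sigma: reached.
Reached: sigma — 1 of the 3.

1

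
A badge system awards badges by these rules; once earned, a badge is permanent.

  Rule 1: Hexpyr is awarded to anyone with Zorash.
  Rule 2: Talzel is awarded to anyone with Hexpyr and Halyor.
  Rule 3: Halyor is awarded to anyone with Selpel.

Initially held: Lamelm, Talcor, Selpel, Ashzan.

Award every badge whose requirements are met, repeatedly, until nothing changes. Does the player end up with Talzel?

Talzel would need Hexpyr and Halyor (Rule 2), but Hexpyr is never earned.

No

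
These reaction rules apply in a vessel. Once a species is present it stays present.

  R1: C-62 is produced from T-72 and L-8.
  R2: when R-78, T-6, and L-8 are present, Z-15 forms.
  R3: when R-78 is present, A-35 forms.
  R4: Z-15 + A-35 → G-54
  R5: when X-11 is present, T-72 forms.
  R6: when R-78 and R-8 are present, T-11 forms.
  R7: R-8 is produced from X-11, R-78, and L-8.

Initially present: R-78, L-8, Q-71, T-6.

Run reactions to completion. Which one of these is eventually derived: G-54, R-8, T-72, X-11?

G-54

R-78, T-6, and L-8 present → Z-15 forms (R2).
R-78 present → A-35 forms (R3).
Z-15 and A-35 present → G-54 forms (R4).
No rule produces X-11, and it is not given. R-8 would need X-11, R-78, and L-8 (R7), but X-11 never forms. T-72 would need X-11 (R5), but X-11 never forms.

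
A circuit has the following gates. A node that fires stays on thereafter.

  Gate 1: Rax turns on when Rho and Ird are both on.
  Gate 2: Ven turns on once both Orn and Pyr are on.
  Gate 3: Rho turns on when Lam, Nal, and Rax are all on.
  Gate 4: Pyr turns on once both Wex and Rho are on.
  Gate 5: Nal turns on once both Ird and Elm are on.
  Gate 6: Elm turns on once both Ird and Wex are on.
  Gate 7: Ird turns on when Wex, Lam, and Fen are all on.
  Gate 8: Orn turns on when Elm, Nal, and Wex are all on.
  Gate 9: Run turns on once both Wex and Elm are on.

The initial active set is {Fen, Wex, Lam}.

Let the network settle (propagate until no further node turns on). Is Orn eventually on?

Yes

Gate 7: Wex, Lam, and Fen on → Ird on.
Ird and Wex are on, so Elm turns on (Gate 6).
Ird and Elm are on, so Nal turns on (Gate 5).
Gate 8: Elm, Nal, and Wex on → Orn on.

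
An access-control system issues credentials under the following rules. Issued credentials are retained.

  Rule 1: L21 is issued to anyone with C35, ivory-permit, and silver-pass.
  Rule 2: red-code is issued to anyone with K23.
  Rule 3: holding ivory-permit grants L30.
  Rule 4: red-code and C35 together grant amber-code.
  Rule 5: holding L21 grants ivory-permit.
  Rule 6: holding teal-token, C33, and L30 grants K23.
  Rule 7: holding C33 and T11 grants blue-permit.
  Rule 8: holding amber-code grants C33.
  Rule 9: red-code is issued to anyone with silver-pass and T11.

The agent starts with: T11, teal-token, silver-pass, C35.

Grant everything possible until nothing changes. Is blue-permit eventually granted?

Yes

Holding silver-pass and T11 grants red-code (Rule 9).
Holding red-code and C35 grants amber-code (Rule 4).
Holding amber-code grants C33 (Rule 8).
Holding C33 and T11 grants blue-permit (Rule 7).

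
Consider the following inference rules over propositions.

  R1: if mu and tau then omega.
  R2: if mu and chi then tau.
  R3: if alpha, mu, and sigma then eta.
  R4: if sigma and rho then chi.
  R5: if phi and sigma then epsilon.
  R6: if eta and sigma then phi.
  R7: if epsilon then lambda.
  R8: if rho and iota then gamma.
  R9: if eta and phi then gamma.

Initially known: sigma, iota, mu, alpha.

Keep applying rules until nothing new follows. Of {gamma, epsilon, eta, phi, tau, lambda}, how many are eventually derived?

From alpha, mu, and sigma, R3 gives eta.
eta and sigma hold, so phi follows (R6).
phi and sigma hold, so epsilon follows (R5).
eta and phi hold, so gamma follows (R9).
From epsilon, R7 gives lambda.
gamma: reached.
epsilon: reached.
eta: reached.
phi: reached.
tau would need mu and chi (R2), but chi is never established.
lambda: reached.
Reached: gamma, epsilon, eta, phi, and lambda — 5 of the 6.

5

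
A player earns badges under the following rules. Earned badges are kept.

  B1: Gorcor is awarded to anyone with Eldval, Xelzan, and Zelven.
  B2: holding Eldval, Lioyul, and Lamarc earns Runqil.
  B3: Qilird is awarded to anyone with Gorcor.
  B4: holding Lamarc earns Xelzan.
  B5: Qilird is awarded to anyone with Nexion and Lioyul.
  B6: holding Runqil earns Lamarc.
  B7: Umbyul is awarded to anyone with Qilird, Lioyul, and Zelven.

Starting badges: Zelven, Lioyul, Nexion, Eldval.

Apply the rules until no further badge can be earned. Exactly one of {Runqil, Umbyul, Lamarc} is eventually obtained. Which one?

With Nexion and Lioyul, Qilird is earned (B5).
With Qilird, Lioyul, and Zelven, Umbyul is earned (B7).
Runqil would need Eldval, Lioyul, and Lamarc (B2), but Lamarc is never earned. Lamarc would need Runqil (B6), but Runqil is never earned.

Umbyul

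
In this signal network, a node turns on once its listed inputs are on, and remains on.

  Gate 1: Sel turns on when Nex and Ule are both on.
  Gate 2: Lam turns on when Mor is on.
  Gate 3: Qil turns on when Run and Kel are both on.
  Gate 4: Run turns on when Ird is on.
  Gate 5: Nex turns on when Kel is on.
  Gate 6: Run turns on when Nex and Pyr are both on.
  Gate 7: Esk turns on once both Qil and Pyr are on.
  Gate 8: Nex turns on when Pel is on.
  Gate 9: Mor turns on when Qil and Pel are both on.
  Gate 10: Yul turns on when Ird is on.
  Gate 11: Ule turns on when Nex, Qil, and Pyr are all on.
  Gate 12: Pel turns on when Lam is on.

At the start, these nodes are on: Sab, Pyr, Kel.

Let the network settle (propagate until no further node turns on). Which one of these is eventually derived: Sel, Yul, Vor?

Sel

Gate 5: Kel on → Nex on.
Nex and Pyr are on, so Run turns on (Gate 6).
Gate 3: Run and Kel on → Qil on.
Nex, Qil, and Pyr are on, so Ule turns on (Gate 11).
Gate 1: Nex and Ule on → Sel on.
Yul would need Ird (Gate 10), but Ird never turns on. No rule produces Vor, and it is not given.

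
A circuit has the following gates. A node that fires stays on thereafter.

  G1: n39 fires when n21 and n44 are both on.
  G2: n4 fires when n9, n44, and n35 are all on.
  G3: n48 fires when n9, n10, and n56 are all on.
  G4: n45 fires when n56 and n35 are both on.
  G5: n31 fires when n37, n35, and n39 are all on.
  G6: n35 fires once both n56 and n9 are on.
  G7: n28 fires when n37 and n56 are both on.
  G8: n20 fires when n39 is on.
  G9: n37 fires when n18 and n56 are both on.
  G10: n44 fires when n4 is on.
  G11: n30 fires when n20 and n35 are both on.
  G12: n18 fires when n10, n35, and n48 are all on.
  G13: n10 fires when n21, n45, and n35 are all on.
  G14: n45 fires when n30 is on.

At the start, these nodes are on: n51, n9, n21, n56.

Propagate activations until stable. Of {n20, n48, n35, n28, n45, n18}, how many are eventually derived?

n56 and n9 are on, so n35 fires (G6).
n56 and n35 are on, so n45 fires (G4).
G13: n21, n45, and n35 on → n10 on.
n9, n10, and n56 are on, so n48 fires (G3).
n10, n35, and n48 are on, so n18 fires (G12).
G9: n18 and n56 on → n37 on.
n37 and n56 are on, so n28 fires (G7).
n20 would need n39 (G8), but n39 never turns on.
n48: reached.
n35: reached.
n28: reached.
n45: reached.
n18: reached.
Reached: n48, n35, n28, n45, and n18 — 5 of the 6.

5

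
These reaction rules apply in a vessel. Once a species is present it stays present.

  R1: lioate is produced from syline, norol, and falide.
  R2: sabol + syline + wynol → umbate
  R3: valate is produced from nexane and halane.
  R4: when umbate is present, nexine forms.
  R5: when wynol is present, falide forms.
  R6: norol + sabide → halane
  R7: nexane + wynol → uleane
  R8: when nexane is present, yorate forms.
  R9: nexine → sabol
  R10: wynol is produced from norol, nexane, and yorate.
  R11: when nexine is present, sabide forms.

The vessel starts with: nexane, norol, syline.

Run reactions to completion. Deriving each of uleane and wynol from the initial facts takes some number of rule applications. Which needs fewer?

wynol: nexane present → yorate forms (R8). norol, nexane, and yorate present → wynol forms (R10). [2 rule applications]
uleane: nexane present → yorate forms (R8). norol, nexane, and yorate present → wynol forms (R10). nexane and wynol present → uleane forms (R7). [3 rule applications]
wynol needs fewer.

wynol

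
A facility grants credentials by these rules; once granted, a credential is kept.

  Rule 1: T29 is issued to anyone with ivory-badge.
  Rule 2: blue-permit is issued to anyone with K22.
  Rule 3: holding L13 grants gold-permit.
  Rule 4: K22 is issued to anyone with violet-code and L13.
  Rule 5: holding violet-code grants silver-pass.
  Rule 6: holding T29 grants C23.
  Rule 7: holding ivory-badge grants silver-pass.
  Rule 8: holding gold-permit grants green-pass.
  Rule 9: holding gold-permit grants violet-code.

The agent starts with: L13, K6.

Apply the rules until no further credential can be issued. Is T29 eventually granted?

No

T29 would need ivory-badge (Rule 1), but ivory-badge is never granted.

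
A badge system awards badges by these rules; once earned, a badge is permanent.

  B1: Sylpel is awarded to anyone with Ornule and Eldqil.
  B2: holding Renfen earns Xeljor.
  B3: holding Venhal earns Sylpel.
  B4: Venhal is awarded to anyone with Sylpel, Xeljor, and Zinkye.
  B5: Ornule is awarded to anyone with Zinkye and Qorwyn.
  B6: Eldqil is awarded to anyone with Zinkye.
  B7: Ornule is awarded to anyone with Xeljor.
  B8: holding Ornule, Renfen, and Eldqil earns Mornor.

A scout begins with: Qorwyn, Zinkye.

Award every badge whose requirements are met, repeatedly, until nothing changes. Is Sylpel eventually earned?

Yes

With Zinkye, Eldqil is earned (B6).
With Zinkye and Qorwyn, Ornule is earned (B5).
With Ornule and Eldqil, Sylpel is earned (B1).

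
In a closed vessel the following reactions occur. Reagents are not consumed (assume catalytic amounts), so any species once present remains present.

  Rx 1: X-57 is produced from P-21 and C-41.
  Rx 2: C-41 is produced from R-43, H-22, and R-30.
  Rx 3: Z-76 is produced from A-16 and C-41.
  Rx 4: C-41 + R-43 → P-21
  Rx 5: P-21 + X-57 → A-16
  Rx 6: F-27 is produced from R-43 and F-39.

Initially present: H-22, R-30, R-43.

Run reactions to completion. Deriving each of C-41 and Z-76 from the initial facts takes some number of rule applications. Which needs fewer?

C-41: R-43, H-22, and R-30 present → C-41 forms (Rx 2). [1 rule application]
Z-76: R-43, H-22, and R-30 present → C-41 forms (Rx 2). C-41 and R-43 present → P-21 forms (Rx 4). P-21 and C-41 present → X-57 forms (Rx 1). P-21 and X-57 present → A-16 forms (Rx 5). A-16 and C-41 present → Z-76 forms (Rx 3). [5 rule applications]
C-41 needs fewer.

C-41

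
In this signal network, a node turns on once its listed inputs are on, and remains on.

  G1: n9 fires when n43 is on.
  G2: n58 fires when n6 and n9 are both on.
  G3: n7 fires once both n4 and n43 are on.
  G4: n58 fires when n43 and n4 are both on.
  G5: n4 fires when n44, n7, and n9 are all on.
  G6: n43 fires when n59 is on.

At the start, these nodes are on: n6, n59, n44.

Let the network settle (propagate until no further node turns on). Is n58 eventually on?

G6: n59 on → n43 on.
n43 is on, so n9 fires (G1).
G2: n6 and n9 on → n58 on.

Yes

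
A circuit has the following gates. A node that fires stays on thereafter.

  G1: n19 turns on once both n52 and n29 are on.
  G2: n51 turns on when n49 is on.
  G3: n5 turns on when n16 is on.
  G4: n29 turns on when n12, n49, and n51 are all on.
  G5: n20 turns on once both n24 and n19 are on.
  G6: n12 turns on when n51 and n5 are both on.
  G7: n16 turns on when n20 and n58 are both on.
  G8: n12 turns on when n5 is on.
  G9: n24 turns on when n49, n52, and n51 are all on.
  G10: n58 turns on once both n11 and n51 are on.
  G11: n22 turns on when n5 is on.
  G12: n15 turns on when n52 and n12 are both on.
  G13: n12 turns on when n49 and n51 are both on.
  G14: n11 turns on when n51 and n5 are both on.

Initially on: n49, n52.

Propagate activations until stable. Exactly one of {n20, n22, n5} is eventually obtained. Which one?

n20

G2: n49 on → n51 on.
n49, n52, and n51 are on, so n24 turns on (G9).
n49 and n51 are on, so n12 turns on (G13).
G4: n12, n49, and n51 on → n29 on.
n52 and n29 are on, so n19 turns on (G1).
G5: n24 and n19 on → n20 on.
n5 would need n16 (G3), but n16 never turns on. n22 would need n5 (G11), but n5 never turns on.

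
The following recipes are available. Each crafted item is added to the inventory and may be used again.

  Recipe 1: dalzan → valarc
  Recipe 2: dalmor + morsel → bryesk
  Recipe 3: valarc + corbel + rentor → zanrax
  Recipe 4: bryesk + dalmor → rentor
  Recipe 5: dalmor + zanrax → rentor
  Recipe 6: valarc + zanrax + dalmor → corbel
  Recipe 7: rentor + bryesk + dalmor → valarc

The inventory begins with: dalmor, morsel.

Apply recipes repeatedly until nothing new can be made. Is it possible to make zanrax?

No

zanrax would need valarc, corbel, and rentor (Recipe 3), but corbel is never obtained.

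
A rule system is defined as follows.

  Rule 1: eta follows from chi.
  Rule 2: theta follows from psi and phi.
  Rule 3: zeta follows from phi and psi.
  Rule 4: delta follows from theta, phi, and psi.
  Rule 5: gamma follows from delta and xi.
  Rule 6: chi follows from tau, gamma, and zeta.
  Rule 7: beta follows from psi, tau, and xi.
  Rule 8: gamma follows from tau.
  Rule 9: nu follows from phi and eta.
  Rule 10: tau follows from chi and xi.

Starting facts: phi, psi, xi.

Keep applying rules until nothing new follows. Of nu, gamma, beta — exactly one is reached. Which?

From psi and phi, Rule 2 gives theta.
theta, phi, and psi hold, so delta follows (Rule 4).
delta and xi hold, so gamma follows (Rule 5).
beta would need psi, tau, and xi (Rule 7), but tau is never established. nu would need phi and eta (Rule 9), but eta is never established.

gamma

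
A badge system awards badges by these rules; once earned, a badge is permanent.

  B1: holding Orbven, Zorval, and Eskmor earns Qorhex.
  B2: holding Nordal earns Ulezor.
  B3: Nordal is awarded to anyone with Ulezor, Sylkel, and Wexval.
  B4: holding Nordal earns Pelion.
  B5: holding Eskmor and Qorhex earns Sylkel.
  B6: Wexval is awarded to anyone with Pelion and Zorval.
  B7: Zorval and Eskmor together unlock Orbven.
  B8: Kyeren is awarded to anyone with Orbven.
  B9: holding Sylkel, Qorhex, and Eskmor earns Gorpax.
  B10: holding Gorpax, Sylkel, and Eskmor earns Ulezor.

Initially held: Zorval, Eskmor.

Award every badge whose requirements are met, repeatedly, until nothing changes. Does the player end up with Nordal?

Nordal would need Ulezor, Sylkel, and Wexval (B3), but Wexval is never earned.

No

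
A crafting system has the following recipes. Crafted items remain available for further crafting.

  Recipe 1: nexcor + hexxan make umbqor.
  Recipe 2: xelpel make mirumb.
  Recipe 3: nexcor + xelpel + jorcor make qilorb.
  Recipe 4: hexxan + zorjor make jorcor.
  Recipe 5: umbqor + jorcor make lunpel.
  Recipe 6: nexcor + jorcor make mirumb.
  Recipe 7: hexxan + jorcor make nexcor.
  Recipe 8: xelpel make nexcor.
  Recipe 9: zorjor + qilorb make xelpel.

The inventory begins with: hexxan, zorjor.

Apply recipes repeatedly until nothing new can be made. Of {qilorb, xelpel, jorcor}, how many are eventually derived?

hexxan + zorjor → jorcor (Recipe 4).
qilorb would need nexcor, xelpel, and jorcor (Recipe 3), but xelpel is never obtained.
xelpel would need zorjor and qilorb (Recipe 9), but qilorb is never obtained.
jorcor: reached.
Reached: jorcor — 1 of the 3.

1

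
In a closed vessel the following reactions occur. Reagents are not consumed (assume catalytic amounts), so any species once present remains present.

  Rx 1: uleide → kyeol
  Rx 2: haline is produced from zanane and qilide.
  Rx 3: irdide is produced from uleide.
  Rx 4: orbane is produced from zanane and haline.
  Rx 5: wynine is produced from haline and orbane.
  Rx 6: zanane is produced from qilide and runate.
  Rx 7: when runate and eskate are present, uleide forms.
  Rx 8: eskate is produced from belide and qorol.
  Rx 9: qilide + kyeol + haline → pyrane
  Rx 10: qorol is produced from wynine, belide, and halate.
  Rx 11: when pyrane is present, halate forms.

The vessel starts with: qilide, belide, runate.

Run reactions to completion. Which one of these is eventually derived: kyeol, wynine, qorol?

wynine

qilide and runate present → zanane forms (Rx 6).
zanane and qilide present → haline forms (Rx 2).
zanane and haline present → orbane forms (Rx 4).
haline and orbane present → wynine forms (Rx 5).
kyeol would need uleide (Rx 1), but uleide never forms. qorol would need wynine, belide, and halate (Rx 10), but halate never forms.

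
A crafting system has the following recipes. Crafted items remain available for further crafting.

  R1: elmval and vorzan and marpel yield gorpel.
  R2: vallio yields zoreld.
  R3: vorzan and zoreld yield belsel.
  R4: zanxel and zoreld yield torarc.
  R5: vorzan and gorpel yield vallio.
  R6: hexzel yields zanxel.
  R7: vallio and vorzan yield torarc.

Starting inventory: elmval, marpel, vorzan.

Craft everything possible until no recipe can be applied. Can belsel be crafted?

Using R1, elmval, vorzan, and marpel make gorpel.
Using R5, vorzan and gorpel make vallio.
Using R2, vallio makes zoreld.
vorzan and zoreld → belsel (R3).

Yes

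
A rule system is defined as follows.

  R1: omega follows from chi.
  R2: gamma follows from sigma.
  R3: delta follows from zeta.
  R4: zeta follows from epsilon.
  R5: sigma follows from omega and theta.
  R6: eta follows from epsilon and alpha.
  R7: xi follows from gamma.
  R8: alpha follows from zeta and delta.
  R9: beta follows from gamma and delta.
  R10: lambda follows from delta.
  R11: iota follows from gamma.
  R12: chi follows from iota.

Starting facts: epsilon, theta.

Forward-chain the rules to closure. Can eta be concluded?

Yes

From epsilon, R4 gives zeta.
From zeta, R3 gives delta.
zeta and delta hold, so alpha follows (R8).
From epsilon and alpha, R6 gives eta.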